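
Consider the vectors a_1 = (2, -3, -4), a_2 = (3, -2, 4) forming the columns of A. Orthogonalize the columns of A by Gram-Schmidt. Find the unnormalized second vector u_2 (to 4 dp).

u_2 = (3.2759, -2.4138, 3.4483)

a_1 = (2, -3, -4); ‖a_1‖ = 5.3852, so q_1 = (0.3714, -0.5571, -0.7428).
q_1·a_2 = 0.3714·3 + (-0.5571)·(-2) + (-0.7428)·4 = -0.7428.
u_2 = a_2 + 0.7428·q_1 = (3.2759, -2.4138, 3.4483).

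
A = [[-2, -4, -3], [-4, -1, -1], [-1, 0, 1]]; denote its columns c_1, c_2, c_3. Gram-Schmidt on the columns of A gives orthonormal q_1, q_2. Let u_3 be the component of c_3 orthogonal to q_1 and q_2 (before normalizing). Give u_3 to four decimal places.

q_1 = c_1/‖c_1‖ = (-2, -4, -1)/4.5826 = (-0.4364, -0.8729, -0.2182).
r_{12} = q_1·c_2 = 2.6186.
u_2 = c_2 − 2.6186·q_1 = (-2.8571, 1.2857, 0.5714).
‖u_2‖ = 3.1848, so q_2 = (-0.8971, 0.4037, 0.1794).
r_{13} = q_1·c_3 = 1.9640; r_{23} = q_2·c_3 = 2.4671.
u_3 = c_3 − 1.9640·q_1 − 2.4671·q_2 = (0.0704, -0.2817, 0.9859).

u_3 = (0.0704, -0.2817, 0.9859)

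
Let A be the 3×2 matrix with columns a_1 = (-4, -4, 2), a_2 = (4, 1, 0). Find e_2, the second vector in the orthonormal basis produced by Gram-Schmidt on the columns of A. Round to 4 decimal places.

e_2 = (0.7326, -0.5037, 0.4579)

e_1 = a_1/‖a_1‖ = (-4, -4, 2)/6.0000 = (-0.6667, -0.6667, 0.3333).
r_{12} = e_1·a_2 = -3.3333.
u_2 = a_2 + 3.3333·e_1 = (1.7778, -1.2222, 1.1111).
‖u_2‖ = 2.4267, so e_2 = (0.7326, -0.5037, 0.4579).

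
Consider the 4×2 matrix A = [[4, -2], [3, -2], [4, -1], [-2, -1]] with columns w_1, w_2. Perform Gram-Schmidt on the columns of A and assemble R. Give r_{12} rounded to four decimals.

w_1 = (4, 3, 4, -2); ‖w_1‖ = 6.7082, so q_1 = (0.5963, 0.4472, 0.5963, -0.2981).
r_{12} = q_1·w_2 = -2.3851.

r_{12} = -2.3851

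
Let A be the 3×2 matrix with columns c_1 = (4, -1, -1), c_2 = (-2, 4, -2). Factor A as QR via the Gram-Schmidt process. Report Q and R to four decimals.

Q = [[0.9428, 0.0517], [-0.2357, 0.8020], [-0.2357, -0.5950]], R = [[4.2426, -2.3570], [0.0000, 4.2947]]

c_1 = (4, -1, -1); ‖c_1‖ = 4.2426, so e_1 = (0.9428, -0.2357, -0.2357).
e_1·c_2 = 0.9428·(-2) + (-0.2357)·4 + (-0.2357)·(-2) = -2.3570.
u_2 = c_2 + 2.3570·e_1 = (0.2222, 3.4444, -2.5556).
‖u_2‖ = 4.2947, so e_2 = (0.0517, 0.8020, -0.5950).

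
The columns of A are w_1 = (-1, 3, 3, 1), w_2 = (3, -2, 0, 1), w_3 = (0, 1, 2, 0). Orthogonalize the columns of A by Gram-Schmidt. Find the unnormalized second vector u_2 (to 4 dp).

w_1 = (-1, 3, 3, 1); ‖w_1‖ = 4.4721, so e_1 = (-0.2236, 0.6708, 0.6708, 0.2236).
e_1·w_2 = (-0.2236)·3 + 0.6708·(-2) + 0.6708·0 + 0.2236·1 = -1.7889.
u_2 = w_2 + 1.7889·e_1 = (2.6000, -0.8000, 1.2000, 1.4000).

u_2 = (2.6000, -0.8000, 1.2000, 1.4000)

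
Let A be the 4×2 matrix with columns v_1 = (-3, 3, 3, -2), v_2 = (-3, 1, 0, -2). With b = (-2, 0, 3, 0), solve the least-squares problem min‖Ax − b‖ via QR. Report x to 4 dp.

q_1 = v_1/‖v_1‖ = (-3, 3, 3, -2)/5.5678 = (-0.5388, 0.5388, 0.5388, -0.3592).
r_{12} = q_1·v_2 = 2.8737.
u_2 = v_2 − 2.8737·q_1 = (-1.4516, -0.5484, -1.5484, -0.9677).
‖u_2‖ = 2.3962, so q_2 = (-0.6058, -0.2289, -0.6462, -0.4039).
Qᵀb = (2.6941, -0.7269).
Back-substitute: x_2 = -0.7269/2.3962 = -0.3034.
x_1 = (2.6941 − 2.8737·(-0.3034))/5.5678 = 0.6404.

x = (0.6404, -0.3034)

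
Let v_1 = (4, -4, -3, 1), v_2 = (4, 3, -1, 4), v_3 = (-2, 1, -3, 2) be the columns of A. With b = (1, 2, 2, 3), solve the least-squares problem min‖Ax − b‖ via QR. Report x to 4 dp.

v_1 = (4, -4, -3, 1); ‖v_1‖ = 6.4807, so e_1 = (0.6172, -0.6172, -0.4629, 0.1543).
e_1·v_2 = 0.6172·4 + (-0.6172)·3 + (-0.4629)·(-1) + 0.1543·4 = 1.6973.
u_2 = v_2 − 1.6973·e_1 = (2.9524, 4.0476, -0.2143, 3.7381).
‖u_2‖ = 6.2545, so e_2 = (0.4720, 0.6472, -0.0343, 0.5977).
e_1·v_3 = 0.6172·(-2) + (-0.6172)·1 + (-0.4629)·(-3) + 0.1543·2 = -0.1543; e_2·v_3 = 0.4720·(-2) + 0.6472·1 + (-0.0343)·(-3) + 0.5977·2 = 1.0012.
u_3 = v_3 + 0.1543·e_1 − 1.0012·e_2 = (-2.3774, 0.2568, -3.0371, 1.4254).
‖u_3‖ = 4.1199, so e_3 = (-0.5770, 0.0623, -0.7372, 0.3460).
Qᵀb = (-1.0801, 3.4908, -0.8888).
Back-substitute: x_3 = -0.8888/4.1199 = -0.2157.
x_2 = (3.4908 − 1.0012·(-0.2157))/6.2545 = 0.5927.
x_1 = (-1.0801 − 1.6973·0.5927 + 0.1543·(-0.2157))/6.4807 = -0.3270.

x = (-0.3270, 0.5927, -0.2157)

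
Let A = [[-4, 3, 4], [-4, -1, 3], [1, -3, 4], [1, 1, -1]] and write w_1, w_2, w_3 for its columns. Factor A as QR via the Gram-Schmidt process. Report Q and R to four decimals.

Q = [[-0.6860, 0.4415, 0.5670], [-0.6860, -0.5270, -0.3467], [0.1715, -0.6551, 0.7322], [0.1715, 0.3133, 0.1488]], R = [[5.8310, -1.7150, -4.2875], [0.0000, 4.1302, -2.7487], [0.0000, 0.0000, 4.0078]]

q_1 = w_1/‖w_1‖ = (-4, -4, 1, 1)/5.8310 = (-0.6860, -0.6860, 0.1715, 0.1715).
r_{12} = q_1·w_2 = -1.7150.
u_2 = w_2 + 1.7150·q_1 = (1.8235, -2.1765, -2.7059, 1.2941).
‖u_2‖ = 4.1302, so q_2 = (0.4415, -0.5270, -0.6551, 0.3133).
r_{13} = q_1·w_3 = -4.2875; r_{23} = q_2·w_3 = -2.7487.
u_3 = w_3 + 4.2875·q_1 + 2.7487·q_2 = (2.2724, -1.3897, 2.9345, 0.5966).
‖u_3‖ = 4.0078, so q_3 = (0.5670, -0.3467, 0.7322, 0.1488).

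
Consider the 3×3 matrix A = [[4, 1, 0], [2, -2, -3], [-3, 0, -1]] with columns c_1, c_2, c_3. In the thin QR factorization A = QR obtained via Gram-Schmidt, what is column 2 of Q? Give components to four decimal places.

q_2 = (0.4472, -0.8944, 0.0000)

q_1 = c_1/‖c_1‖ = (4, 2, -3)/5.3852 = (0.7428, 0.3714, -0.5571).
r_{12} = q_1·c_2 = 0.0000.
u_2 = c_2 + 0.0000·q_1 = (1.0000, -2.0000, 0.0000).
‖u_2‖ = 2.2361, so q_2 = (0.4472, -0.8944, 0.0000).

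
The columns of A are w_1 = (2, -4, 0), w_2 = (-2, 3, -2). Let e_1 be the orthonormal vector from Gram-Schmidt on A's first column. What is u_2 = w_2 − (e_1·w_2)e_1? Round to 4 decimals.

e_1 = w_1/‖w_1‖ = (2, -4, 0)/4.4721 = (0.4472, -0.8944, 0.0000).
r_{12} = e_1·w_2 = -3.5777.
u_2 = w_2 + 3.5777·e_1 = (-0.4000, -0.2000, -2.0000).

u_2 = (-0.4000, -0.2000, -2.0000)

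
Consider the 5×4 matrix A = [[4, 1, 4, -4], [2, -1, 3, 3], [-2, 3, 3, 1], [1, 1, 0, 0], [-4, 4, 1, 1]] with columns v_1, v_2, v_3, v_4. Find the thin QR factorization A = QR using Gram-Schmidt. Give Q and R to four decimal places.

v_1 = (4, 2, -2, 1, -4); ‖v_1‖ = 6.4031, so e_1 = (0.6247, 0.3123, -0.3123, 0.1562, -0.6247).
e_1·v_2 = 0.6247·1 + 0.3123·(-1) + (-0.3123)·3 + 0.1562·1 + (-0.6247)·4 = -2.9673.
u_2 = v_2 + 2.9673·e_1 = (2.8537, -0.0732, 2.0732, 1.4634, 2.1463).
‖u_2‖ = 4.3812, so e_2 = (0.6513, -0.0167, 0.4732, 0.3340, 0.4899).
e_1·v_3 = 0.6247·4 + 0.3123·3 + (-0.3123)·3 + 0.1562·0 + (-0.6247)·1 = 1.8741; e_2·v_3 = 0.6513·4 + (-0.0167)·3 + 0.4732·3 + 0.3340·0 + 0.4899·1 = 4.4647.
u_3 = v_3 − 1.8741·e_1 − 4.4647·e_2 = (-0.0788, 2.4892, 1.4727, -1.7840, -0.0165).
‖u_3‖ = 3.3991, so e_3 = (-0.0232, 0.7323, 0.4333, -0.5248, -0.0049).
e_1·v_4 = 0.6247·(-4) + 0.3123·3 + (-0.3123)·1 + 0.1562·0 + (-0.6247)·1 = -2.4988; e_2·v_4 = 0.6513·(-4) + (-0.0167)·3 + 0.4732·1 + 0.3340·0 + 0.4899·1 = -1.6924; e_3·v_4 = (-0.0232)·(-4) + 0.7323·3 + 0.4333·1 + (-0.5248)·0 + (-0.0049)·1 = 2.7180.
u_4 = v_4 + 2.4988·e_1 + 1.6924·e_2 − 2.7180·e_3 = (-1.2737, 1.7618, -0.1573, 2.3821, 0.2813).
‖u_4‖ = 3.2410, so e_4 = (-0.3930, 0.5436, -0.0485, 0.7350, 0.0868).

Q = [[0.6247, 0.6513, -0.0232, -0.3930], [0.3123, -0.0167, 0.7323, 0.5436], [-0.3123, 0.4732, 0.4333, -0.0485], [0.1562, 0.3340, -0.5248, 0.7350], [-0.6247, 0.4899, -0.0049, 0.0868]], R = [[6.4031, -2.9673, 1.8741, -2.4988], [0.0000, 4.3812, 4.4647, -1.6924], [0.0000, 0.0000, 3.3991, 2.7180], [0.0000, 0.0000, 0.0000, 3.2410]]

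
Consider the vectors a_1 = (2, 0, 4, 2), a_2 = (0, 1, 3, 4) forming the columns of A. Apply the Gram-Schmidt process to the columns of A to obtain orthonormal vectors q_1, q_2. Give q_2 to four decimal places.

q_2 = (-0.5455, 0.3273, -0.1091, 0.7638)

a_1 = (2, 0, 4, 2); ‖a_1‖ = 4.8990, so q_1 = (0.4082, 0.0000, 0.8165, 0.4082).
q_1·a_2 = 0.4082·0 + 0.0000·1 + 0.8165·3 + 0.4082·4 = 4.0825.
u_2 = a_2 − 4.0825·q_1 = (-1.6667, 1.0000, -0.3333, 2.3333).
‖u_2‖ = 3.0551, so q_2 = (-0.5455, 0.3273, -0.1091, 0.7638).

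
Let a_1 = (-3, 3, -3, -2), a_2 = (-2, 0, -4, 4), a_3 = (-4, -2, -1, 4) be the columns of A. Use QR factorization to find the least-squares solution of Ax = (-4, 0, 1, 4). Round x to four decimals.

q_1 = a_1/‖a_1‖ = (-3, 3, -3, -2)/5.5678 = (-0.5388, 0.5388, -0.5388, -0.3592).
r_{12} = q_1·a_2 = 1.7961.
u_2 = a_2 − 1.7961·q_1 = (-1.0323, -0.9677, -3.0323, 4.6452).
‖u_2‖ = 5.7249, so q_2 = (-0.1803, -0.1690, -0.5297, 0.8114).
r_{13} = q_1·a_3 = 0.1796; r_{23} = q_2·a_3 = 4.8346.
u_3 = a_3 − 0.1796·q_1 − 4.8346·q_2 = (-3.0315, -1.2795, 1.6575, 0.1417).
‖u_3‖ = 3.6871, so q_3 = (-0.8222, -0.3470, 0.4495, 0.0384).
Qᵀb = (0.1796, 3.4372, 3.8921).
Back-substitute: x_3 = 3.8921/3.6871 = 1.0556.
x_2 = (3.4372 − 4.8346·1.0556)/5.7249 = -0.2911.
x_1 = (0.1796 − 1.7961·(-0.2911) − 0.1796·1.0556)/5.5678 = 0.0921.

x = (0.0921, -0.2911, 1.0556)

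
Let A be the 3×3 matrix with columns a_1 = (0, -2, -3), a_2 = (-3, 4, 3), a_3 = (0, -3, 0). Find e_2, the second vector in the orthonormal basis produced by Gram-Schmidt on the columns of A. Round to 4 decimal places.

a_1 = (0, -2, -3); ‖a_1‖ = 3.6056, so e_1 = (0.0000, -0.5547, -0.8321).
e_1·a_2 = 0.0000·(-3) + (-0.5547)·4 + (-0.8321)·3 = -4.7150.
u_2 = a_2 + 4.7150·e_1 = (-3.0000, 1.3846, -0.9231).
‖u_2‖ = 3.4306, so e_2 = (-0.8745, 0.4036, -0.2691).

e_2 = (-0.8745, 0.4036, -0.2691)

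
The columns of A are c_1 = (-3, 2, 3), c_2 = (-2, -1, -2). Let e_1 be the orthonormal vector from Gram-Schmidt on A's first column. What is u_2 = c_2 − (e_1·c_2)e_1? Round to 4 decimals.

c_1 = (-3, 2, 3); ‖c_1‖ = 4.6904, so e_1 = (-0.6396, 0.4264, 0.6396).
e_1·c_2 = (-0.6396)·(-2) + 0.4264·(-1) + 0.6396·(-2) = -0.4264.
u_2 = c_2 + 0.4264·e_1 = (-2.2727, -0.8182, -1.7273).

u_2 = (-2.2727, -0.8182, -1.7273)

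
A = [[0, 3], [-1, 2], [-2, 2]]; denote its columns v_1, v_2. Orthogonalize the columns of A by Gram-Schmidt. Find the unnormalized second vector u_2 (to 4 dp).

v_1 = (0, -1, -2); ‖v_1‖ = 2.2361, so q_1 = (0.0000, -0.4472, -0.8944).
q_1·v_2 = 0.0000·3 + (-0.4472)·2 + (-0.8944)·2 = -2.6833.
u_2 = v_2 + 2.6833·q_1 = (3.0000, 0.8000, -0.4000).

u_2 = (3.0000, 0.8000, -0.4000)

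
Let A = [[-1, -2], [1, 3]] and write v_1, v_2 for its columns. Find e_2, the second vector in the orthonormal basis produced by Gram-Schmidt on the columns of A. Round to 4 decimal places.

e_2 = (0.7071, 0.7071)

e_1 = v_1/‖v_1‖ = (-1, 1)/1.4142 = (-0.7071, 0.7071).
r_{12} = e_1·v_2 = 3.5355.
u_2 = v_2 − 3.5355·e_1 = (0.5000, 0.5000).
‖u_2‖ = 0.7071, so e_2 = (0.7071, 0.7071).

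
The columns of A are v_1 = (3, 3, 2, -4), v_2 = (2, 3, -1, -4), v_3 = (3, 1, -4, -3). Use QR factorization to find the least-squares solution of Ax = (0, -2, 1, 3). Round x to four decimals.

x = (0.5414, -1.4658, 0.3709)

v_1 = (3, 3, 2, -4); ‖v_1‖ = 6.1644, so e_1 = (0.4867, 0.4867, 0.3244, -0.6489).
e_1·v_2 = 0.4867·2 + 0.4867·3 + 0.3244·(-1) + (-0.6489)·(-4) = 4.7044.
u_2 = v_2 − 4.7044·e_1 = (-0.2895, 0.7105, -2.5263, -0.9474).
‖u_2‖ = 2.8051, so e_2 = (-0.1032, 0.2533, -0.9006, -0.3377).
e_1·v_3 = 0.4867·3 + 0.4867·1 + 0.3244·(-4) + (-0.6489)·(-3) = 2.5955; e_2·v_3 = (-0.1032)·3 + 0.2533·1 + (-0.9006)·(-4) + (-0.3377)·(-3) = 4.5594.
u_3 = v_3 − 2.5955·e_1 − 4.5594·e_2 = (2.2074, -1.4181, -0.7358, 0.2241).
‖u_3‖ = 2.7340, so e_3 = (0.8074, -0.5187, -0.2691, 0.0820).
Qᵀb = (-2.5955, -2.4204, 1.0141).
Back-substitute: x_3 = 1.0141/2.7340 = 0.3709.
x_2 = (-2.4204 − 4.5594·0.3709)/2.8051 = -1.4658.
x_1 = (-2.5955 − 4.7044·(-1.4658) − 2.5955·0.3709)/6.1644 = 0.5414.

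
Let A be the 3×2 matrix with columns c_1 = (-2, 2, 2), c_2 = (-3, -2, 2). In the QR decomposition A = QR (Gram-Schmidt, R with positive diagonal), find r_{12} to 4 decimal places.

c_1 = (-2, 2, 2); ‖c_1‖ = 3.4641, so q_1 = (-0.5774, 0.5774, 0.5774).
r_{12} = q_1·c_2 = 1.7321.

r_{12} = 1.7321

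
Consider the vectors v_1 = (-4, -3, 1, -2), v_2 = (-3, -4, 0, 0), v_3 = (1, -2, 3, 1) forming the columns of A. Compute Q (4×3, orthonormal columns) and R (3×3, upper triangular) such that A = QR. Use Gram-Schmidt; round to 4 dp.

v_1 = (-4, -3, 1, -2); ‖v_1‖ = 5.4772, so e_1 = (-0.7303, -0.5477, 0.1826, -0.3651).
e_1·v_2 = (-0.7303)·(-3) + (-0.5477)·(-4) + 0.1826·0 + (-0.3651)·0 = 4.3818.
u_2 = v_2 − 4.3818·e_1 = (0.2000, -1.6000, -0.8000, 1.6000).
‖u_2‖ = 2.4083, so e_2 = (0.0830, -0.6644, -0.3322, 0.6644).
e_1·v_3 = (-0.7303)·1 + (-0.5477)·(-2) + 0.1826·3 + (-0.3651)·1 = 0.5477; e_2·v_3 = 0.0830·1 + (-0.6644)·(-2) + (-0.3322)·3 + 0.6644·1 = 1.0796.
u_3 = v_3 − 0.5477·e_1 − 1.0796·e_2 = (1.3103, -0.9828, 3.2586, 0.4828).
‖u_3‖ = 3.6789, so e_3 = (0.3562, -0.2671, 0.8858, 0.1312).

Q = [[-0.7303, 0.0830, 0.3562], [-0.5477, -0.6644, -0.2671], [0.1826, -0.3322, 0.8858], [-0.3651, 0.6644, 0.1312]], R = [[5.4772, 4.3818, 0.5477], [0.0000, 2.4083, 1.0796], [0.0000, 0.0000, 3.6789]]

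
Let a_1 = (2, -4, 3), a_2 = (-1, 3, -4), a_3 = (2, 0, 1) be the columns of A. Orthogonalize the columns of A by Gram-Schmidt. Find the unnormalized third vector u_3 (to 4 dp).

u_3 = (1.4359, 1.0256, 0.4103)

a_1 = (2, -4, 3); ‖a_1‖ = 5.3852, so q_1 = (0.3714, -0.7428, 0.5571).
q_1·a_2 = 0.3714·(-1) + (-0.7428)·3 + 0.5571·(-4) = -4.8281.
u_2 = a_2 + 4.8281·q_1 = (0.7931, -0.5862, -1.3103).
‖u_2‖ = 1.6400, so q_2 = (0.4836, -0.3574, -0.7990).
q_1·a_3 = 0.3714·2 + (-0.7428)·0 + 0.5571·1 = 1.2999; q_2·a_3 = 0.4836·2 + (-0.3574)·0 + (-0.7990)·1 = 0.1682.
u_3 = a_3 − 1.2999·q_1 − 0.1682·q_2 = (1.4359, 1.0256, 0.4103).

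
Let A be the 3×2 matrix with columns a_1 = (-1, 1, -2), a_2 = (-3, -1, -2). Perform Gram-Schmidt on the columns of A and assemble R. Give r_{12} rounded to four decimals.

q_1 = a_1/‖a_1‖ = (-1, 1, -2)/2.4495 = (-0.4082, 0.4082, -0.8165).
r_{12} = q_1·a_2 = 2.4495.

r_{12} = 2.4495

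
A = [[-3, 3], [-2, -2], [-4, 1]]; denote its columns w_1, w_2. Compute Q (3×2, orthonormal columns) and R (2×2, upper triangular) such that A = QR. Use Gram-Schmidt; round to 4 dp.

Q = [[-0.5571, 0.6180], [-0.3714, -0.7828], [-0.7428, -0.0721]], R = [[5.3852, -1.6713], [0.0000, 3.3477]]

w_1 = (-3, -2, -4); ‖w_1‖ = 5.3852, so e_1 = (-0.5571, -0.3714, -0.7428).
e_1·w_2 = (-0.5571)·3 + (-0.3714)·(-2) + (-0.7428)·1 = -1.6713.
u_2 = w_2 + 1.6713·e_1 = (2.0690, -2.6207, -0.2414).
‖u_2‖ = 3.3477, so e_2 = (0.6180, -0.7828, -0.0721).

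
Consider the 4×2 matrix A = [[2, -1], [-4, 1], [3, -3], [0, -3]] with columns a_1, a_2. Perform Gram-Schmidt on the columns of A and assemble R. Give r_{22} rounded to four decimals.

r_{22} = 3.4988

q_1 = a_1/‖a_1‖ = (2, -4, 3, 0)/5.3852 = (0.3714, -0.7428, 0.5571, 0.0000).
r_{12} = q_1·a_2 = -2.7854.
u_2 = a_2 + 2.7854·q_1 = (0.0345, -1.0690, -1.4483, -3.0000).
r_{22} = ‖u_2‖ = 3.4988.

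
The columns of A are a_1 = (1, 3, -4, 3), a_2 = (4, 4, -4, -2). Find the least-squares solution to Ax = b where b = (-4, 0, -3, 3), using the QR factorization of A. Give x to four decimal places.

a_1 = (1, 3, -4, 3); ‖a_1‖ = 5.9161, so e_1 = (0.1690, 0.5071, -0.6761, 0.5071).
e_1·a_2 = 0.1690·4 + 0.5071·4 + (-0.6761)·(-4) + 0.5071·(-2) = 4.3948.
u_2 = a_2 − 4.3948·e_1 = (3.2571, 1.7714, -1.0286, -4.2286).
‖u_2‖ = 5.7171, so e_2 = (0.5697, 0.3098, -0.1799, -0.7396).
Qᵀb = (2.8735, -3.9580).
Back-substitute: x_2 = -3.9580/5.7171 = -0.6923.
x_1 = (2.8735 − 4.3948·(-0.6923))/5.9161 = 1.0000.

x = (1.0000, -0.6923)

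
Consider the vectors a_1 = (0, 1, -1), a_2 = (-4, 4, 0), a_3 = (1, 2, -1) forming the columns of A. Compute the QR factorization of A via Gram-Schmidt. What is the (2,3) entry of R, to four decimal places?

a_1 = (0, 1, -1); ‖a_1‖ = 1.4142, so e_1 = (0.0000, 0.7071, -0.7071).
e_1·a_2 = 0.0000·(-4) + 0.7071·4 + (-0.7071)·0 = 2.8284.
u_2 = a_2 − 2.8284·e_1 = (-4.0000, 2.0000, 2.0000).
‖u_2‖ = 4.8990, so e_2 = (-0.8165, 0.4082, 0.4082).
r_{23} = e_2·a_3 = -0.4082.

r_{23} = -0.4082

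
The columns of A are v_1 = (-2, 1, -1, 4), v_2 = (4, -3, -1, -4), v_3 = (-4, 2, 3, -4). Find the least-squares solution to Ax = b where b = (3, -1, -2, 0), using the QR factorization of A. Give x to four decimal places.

x = (-0.0102, 0.3163, -0.3832)

e_1 = v_1/‖v_1‖ = (-2, 1, -1, 4)/4.6904 = (-0.4264, 0.2132, -0.2132, 0.8528).
r_{12} = e_1·v_2 = -5.5432.
u_2 = v_2 + 5.5432·e_1 = (1.6364, -1.8182, -2.1818, 0.7273).
‖u_2‖ = 3.3575, so e_2 = (0.4874, -0.5415, -0.6498, 0.2166).
r_{13} = e_1·v_3 = -1.9188; r_{23} = e_2·v_3 = -5.8485.
u_3 = v_3 + 1.9188·e_1 + 5.8485·e_2 = (-1.9677, -0.7581, -1.2097, -1.0968).
‖u_3‖ = 2.6670, so e_3 = (-0.7378, -0.2842, -0.4536, -0.4112).
Qᵀb = (-1.0660, 3.3033, -1.0220).
Back-substitute: x_3 = -1.0220/2.6670 = -0.3832.
x_2 = (3.3033 + 5.8485·(-0.3832))/3.3575 = 0.3163.
x_1 = (-1.0660 + 5.5432·0.3163 + 1.9188·(-0.3832))/4.6904 = -0.0102.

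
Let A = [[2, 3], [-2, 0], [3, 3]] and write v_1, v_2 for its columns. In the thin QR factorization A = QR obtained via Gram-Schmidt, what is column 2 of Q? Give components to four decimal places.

q_2 = (0.5659, 0.8085, 0.1617)

q_1 = v_1/‖v_1‖ = (2, -2, 3)/4.1231 = (0.4851, -0.4851, 0.7276).
r_{12} = q_1·v_2 = 3.6380.
u_2 = v_2 − 3.6380·q_1 = (1.2353, 1.7647, 0.3529).
‖u_2‖ = 2.1828, so q_2 = (0.5659, 0.8085, 0.1617).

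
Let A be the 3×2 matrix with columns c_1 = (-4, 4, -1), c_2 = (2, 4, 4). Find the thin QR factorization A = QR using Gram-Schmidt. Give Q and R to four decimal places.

e_1 = c_1/‖c_1‖ = (-4, 4, -1)/5.7446 = (-0.6963, 0.6963, -0.1741).
r_{12} = e_1·c_2 = 0.6963.
u_2 = c_2 − 0.6963·e_1 = (2.4848, 3.5152, 4.1212).
‖u_2‖ = 5.9595, so e_2 = (0.4170, 0.5898, 0.6915).

Q = [[-0.6963, 0.4170], [0.6963, 0.5898], [-0.1741, 0.6915]], R = [[5.7446, 0.6963], [0.0000, 5.9595]]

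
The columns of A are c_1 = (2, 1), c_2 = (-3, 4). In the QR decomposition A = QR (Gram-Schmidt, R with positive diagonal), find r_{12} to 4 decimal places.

q_1 = c_1/‖c_1‖ = (2, 1)/2.2361 = (0.8944, 0.4472).
r_{12} = q_1·c_2 = -0.8944.

r_{12} = -0.8944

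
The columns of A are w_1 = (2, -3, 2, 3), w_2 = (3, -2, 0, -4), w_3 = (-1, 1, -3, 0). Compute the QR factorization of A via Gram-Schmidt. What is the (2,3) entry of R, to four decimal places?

w_1 = (2, -3, 2, 3); ‖w_1‖ = 5.0990, so q_1 = (0.3922, -0.5883, 0.3922, 0.5883).
q_1·w_2 = 0.3922·3 + (-0.5883)·(-2) + 0.3922·0 + 0.5883·(-4) = 0.0000.
u_2 = w_2 + 0.0000·q_1 = (3.0000, -2.0000, 0.0000, -4.0000).
‖u_2‖ = 5.3852, so q_2 = (0.5571, -0.3714, 0.0000, -0.7428).
r_{23} = q_2·w_3 = -0.9285.

r_{23} = -0.9285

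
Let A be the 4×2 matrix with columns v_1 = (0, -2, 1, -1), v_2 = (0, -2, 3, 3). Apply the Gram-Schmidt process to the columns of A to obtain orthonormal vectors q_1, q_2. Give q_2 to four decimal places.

q_2 = (0.0000, -0.1516, 0.5307, 0.8339)

v_1 = (0, -2, 1, -1); ‖v_1‖ = 2.4495, so q_1 = (0.0000, -0.8165, 0.4082, -0.4082).
q_1·v_2 = 0.0000·0 + (-0.8165)·(-2) + 0.4082·3 + (-0.4082)·3 = 1.6330.
u_2 = v_2 − 1.6330·q_1 = (0.0000, -0.6667, 2.3333, 3.6667).
‖u_2‖ = 4.3970, so q_2 = (0.0000, -0.1516, 0.5307, 0.8339).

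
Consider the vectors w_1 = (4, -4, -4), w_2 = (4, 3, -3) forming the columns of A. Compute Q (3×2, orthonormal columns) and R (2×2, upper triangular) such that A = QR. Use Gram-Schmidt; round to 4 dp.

w_1 = (4, -4, -4); ‖w_1‖ = 6.9282, so q_1 = (0.5774, -0.5774, -0.5774).
q_1·w_2 = 0.5774·4 + (-0.5774)·3 + (-0.5774)·(-3) = 2.3094.
u_2 = w_2 − 2.3094·q_1 = (2.6667, 4.3333, -1.6667).
‖u_2‖ = 5.3541, so q_2 = (0.4981, 0.8093, -0.3113).

Q = [[0.5774, 0.4981], [-0.5774, 0.8093], [-0.5774, -0.3113]], R = [[6.9282, 2.3094], [0.0000, 5.3541]]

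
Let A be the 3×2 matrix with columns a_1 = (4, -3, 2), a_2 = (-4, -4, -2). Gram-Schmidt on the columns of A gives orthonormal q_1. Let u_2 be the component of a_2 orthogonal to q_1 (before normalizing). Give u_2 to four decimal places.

u_2 = (-2.8966, -4.8276, -1.4483)

a_1 = (4, -3, 2); ‖a_1‖ = 5.3852, so q_1 = (0.7428, -0.5571, 0.3714).
q_1·a_2 = 0.7428·(-4) + (-0.5571)·(-4) + 0.3714·(-2) = -1.4856.
u_2 = a_2 + 1.4856·q_1 = (-2.8966, -4.8276, -1.4483).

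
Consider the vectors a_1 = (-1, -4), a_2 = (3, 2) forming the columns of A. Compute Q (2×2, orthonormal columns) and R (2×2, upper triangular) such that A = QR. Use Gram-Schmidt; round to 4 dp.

Q = [[-0.2425, 0.9701], [-0.9701, -0.2425]], R = [[4.1231, -2.6679], [0.0000, 2.4254]]

a_1 = (-1, -4); ‖a_1‖ = 4.1231, so e_1 = (-0.2425, -0.9701).
e_1·a_2 = (-0.2425)·3 + (-0.9701)·2 = -2.6679.
u_2 = a_2 + 2.6679·e_1 = (2.3529, -0.5882).
‖u_2‖ = 2.4254, so e_2 = (0.9701, -0.2425).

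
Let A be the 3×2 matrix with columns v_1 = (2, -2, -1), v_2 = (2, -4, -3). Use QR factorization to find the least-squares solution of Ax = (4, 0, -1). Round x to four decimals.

v_1 = (2, -2, -1); ‖v_1‖ = 3.0000, so e_1 = (0.6667, -0.6667, -0.3333).
e_1·v_2 = 0.6667·2 + (-0.6667)·(-4) + (-0.3333)·(-3) = 5.0000.
u_2 = v_2 − 5.0000·e_1 = (-1.3333, -0.6667, -1.3333).
‖u_2‖ = 2.0000, so e_2 = (-0.6667, -0.3333, -0.6667).
Qᵀb = (3.0000, -2.0000).
Back-substitute: x_2 = -2.0000/2.0000 = -1.0000.
x_1 = (3.0000 − 5.0000·(-1.0000))/3.0000 = 2.6667.

x = (2.6667, -1.0000)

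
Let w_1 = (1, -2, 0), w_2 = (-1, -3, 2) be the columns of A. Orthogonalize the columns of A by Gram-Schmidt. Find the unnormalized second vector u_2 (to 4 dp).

u_2 = (-2.0000, -1.0000, 2.0000)

w_1 = (1, -2, 0); ‖w_1‖ = 2.2361, so e_1 = (0.4472, -0.8944, 0.0000).
e_1·w_2 = 0.4472·(-1) + (-0.8944)·(-3) + 0.0000·2 = 2.2361.
u_2 = w_2 − 2.2361·e_1 = (-2.0000, -1.0000, 2.0000).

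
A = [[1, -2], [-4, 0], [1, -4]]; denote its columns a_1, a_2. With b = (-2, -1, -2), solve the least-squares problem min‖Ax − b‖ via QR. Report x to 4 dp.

a_1 = (1, -4, 1); ‖a_1‖ = 4.2426, so q_1 = (0.2357, -0.9428, 0.2357).
q_1·a_2 = 0.2357·(-2) + (-0.9428)·0 + 0.2357·(-4) = -1.4142.
u_2 = a_2 + 1.4142·q_1 = (-1.6667, -1.3333, -3.6667).
‖u_2‖ = 4.2426, so q_2 = (-0.3928, -0.3143, -0.8642).
Qᵀb = (0.0000, 2.8284).
Back-substitute: x_2 = 2.8284/4.2426 = 0.6667.
x_1 = (0.0000 + 1.4142·0.6667)/4.2426 = 0.2222.

x = (0.2222, 0.6667)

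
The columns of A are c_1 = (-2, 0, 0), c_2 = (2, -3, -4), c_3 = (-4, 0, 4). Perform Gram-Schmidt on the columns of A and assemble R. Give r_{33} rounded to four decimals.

c_1 = (-2, 0, 0); ‖c_1‖ = 2.0000, so q_1 = (-1.0000, 0.0000, 0.0000).
q_1·c_2 = (-1.0000)·2 + 0.0000·(-3) + 0.0000·(-4) = -2.0000.
u_2 = c_2 + 2.0000·q_1 = (0.0000, -3.0000, -4.0000).
‖u_2‖ = 5.0000, so q_2 = (0.0000, -0.6000, -0.8000).
q_1·c_3 = (-1.0000)·(-4) + 0.0000·0 + 0.0000·4 = 4.0000; q_2·c_3 = 0.0000·(-4) + (-0.6000)·0 + (-0.8000)·4 = -3.2000.
u_3 = c_3 − 4.0000·q_1 + 3.2000·q_2 = (0.0000, -1.9200, 1.4400).
r_{33} = ‖u_3‖ = 2.4000.

r_{33} = 2.4000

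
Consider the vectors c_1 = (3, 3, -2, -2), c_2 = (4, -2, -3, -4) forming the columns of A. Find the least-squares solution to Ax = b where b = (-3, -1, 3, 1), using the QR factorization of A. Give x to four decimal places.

x = (-0.5714, -0.2571)

c_1 = (3, 3, -2, -2); ‖c_1‖ = 5.0990, so q_1 = (0.5883, 0.5883, -0.3922, -0.3922).
q_1·c_2 = 0.5883·4 + 0.5883·(-2) + (-0.3922)·(-3) + (-0.3922)·(-4) = 3.9223.
u_2 = c_2 − 3.9223·q_1 = (1.6923, -4.3077, -1.4615, -2.4615).
‖u_2‖ = 5.4420, so q_2 = (0.3110, -0.7916, -0.2686, -0.4523).
Qᵀb = (-3.9223, -1.3994).
Back-substitute: x_2 = -1.3994/5.4420 = -0.2571.
x_1 = (-3.9223 − 3.9223·(-0.2571))/5.0990 = -0.5714.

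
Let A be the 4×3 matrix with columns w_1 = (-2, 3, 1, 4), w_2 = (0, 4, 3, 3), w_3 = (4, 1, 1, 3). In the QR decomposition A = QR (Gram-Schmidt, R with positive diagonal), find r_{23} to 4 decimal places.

r_{23} = 2.8255

q_1 = w_1/‖w_1‖ = (-2, 3, 1, 4)/5.4772 = (-0.3651, 0.5477, 0.1826, 0.7303).
r_{12} = q_1·w_2 = 4.9295.
u_2 = w_2 − 4.9295·q_1 = (1.8000, 1.3000, 2.1000, -0.6000).
‖u_2‖ = 3.1145, so q_2 = (0.5779, 0.4174, 0.6743, -0.1926).
r_{23} = q_2·w_3 = 2.8255.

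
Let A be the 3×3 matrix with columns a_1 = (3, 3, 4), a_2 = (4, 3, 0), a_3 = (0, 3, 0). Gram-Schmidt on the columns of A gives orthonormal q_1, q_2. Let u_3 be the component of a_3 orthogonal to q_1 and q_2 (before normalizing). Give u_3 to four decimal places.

u_3 = (-1.4083, 1.8778, -0.3521)

a_1 = (3, 3, 4); ‖a_1‖ = 5.8310, so q_1 = (0.5145, 0.5145, 0.6860).
q_1·a_2 = 0.5145·4 + 0.5145·3 + 0.6860·0 = 3.6015.
u_2 = a_2 − 3.6015·q_1 = (2.1471, 1.1471, -2.4706).
‖u_2‖ = 3.4683, so q_2 = (0.6190, 0.3307, -0.7123).
q_1·a_3 = 0.5145·0 + 0.5145·3 + 0.6860·0 = 1.5435; q_2·a_3 = 0.6190·0 + 0.3307·3 + (-0.7123)·0 = 0.9922.
u_3 = a_3 − 1.5435·q_1 − 0.9922·q_2 = (-1.4083, 1.8778, -0.3521).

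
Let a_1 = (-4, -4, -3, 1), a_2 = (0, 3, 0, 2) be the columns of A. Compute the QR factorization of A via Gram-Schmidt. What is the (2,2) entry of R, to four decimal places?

r_{22} = 3.2587

a_1 = (-4, -4, -3, 1); ‖a_1‖ = 6.4807, so q_1 = (-0.6172, -0.6172, -0.4629, 0.1543).
q_1·a_2 = (-0.6172)·0 + (-0.6172)·3 + (-0.4629)·0 + 0.1543·2 = -1.5430.
u_2 = a_2 + 1.5430·q_1 = (-0.9524, 2.0476, -0.7143, 2.2381).
r_{22} = ‖u_2‖ = 3.2587.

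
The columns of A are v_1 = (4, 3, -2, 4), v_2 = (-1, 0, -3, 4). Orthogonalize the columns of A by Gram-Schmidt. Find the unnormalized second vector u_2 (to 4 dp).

v_1 = (4, 3, -2, 4); ‖v_1‖ = 6.7082, so q_1 = (0.5963, 0.4472, -0.2981, 0.5963).
q_1·v_2 = 0.5963·(-1) + 0.4472·0 + (-0.2981)·(-3) + 0.5963·4 = 2.6833.
u_2 = v_2 − 2.6833·q_1 = (-2.6000, -1.2000, -2.2000, 2.4000).

u_2 = (-2.6000, -1.2000, -2.2000, 2.4000)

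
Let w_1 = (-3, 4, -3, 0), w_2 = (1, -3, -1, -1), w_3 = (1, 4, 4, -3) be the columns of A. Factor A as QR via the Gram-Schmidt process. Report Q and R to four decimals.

w_1 = (-3, 4, -3, 0); ‖w_1‖ = 5.8310, so q_1 = (-0.5145, 0.6860, -0.5145, 0.0000).
q_1·w_2 = (-0.5145)·1 + 0.6860·(-3) + (-0.5145)·(-1) + 0.0000·(-1) = -2.0580.
u_2 = w_2 + 2.0580·q_1 = (-0.0588, -1.5882, -2.0588, -1.0000).
‖u_2‖ = 2.7865, so q_2 = (-0.0211, -0.5700, -0.7389, -0.3589).
q_1·w_3 = (-0.5145)·1 + 0.6860·4 + (-0.5145)·4 + 0.0000·(-3) = 0.1715; q_2·w_3 = (-0.0211)·1 + (-0.5700)·4 + (-0.7389)·4 + (-0.3589)·(-3) = -4.1798.
u_3 = w_3 − 0.1715·q_1 + 4.1798·q_2 = (1.0000, 1.5000, 1.0000, -4.5000).
‖u_3‖ = 4.9497, so q_3 = (0.2020, 0.3030, 0.2020, -0.9091).

Q = [[-0.5145, -0.0211, 0.2020], [0.6860, -0.5700, 0.3030], [-0.5145, -0.7389, 0.2020], [0.0000, -0.3589, -0.9091]], R = [[5.8310, -2.0580, 0.1715], [0.0000, 2.7865, -4.1798], [0.0000, 0.0000, 4.9497]]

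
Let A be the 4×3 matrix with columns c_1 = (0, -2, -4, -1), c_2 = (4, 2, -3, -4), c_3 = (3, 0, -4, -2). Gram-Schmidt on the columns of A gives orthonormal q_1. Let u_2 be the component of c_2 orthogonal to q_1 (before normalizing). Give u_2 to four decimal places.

u_2 = (4.0000, 3.1429, -0.7143, -3.4286)

c_1 = (0, -2, -4, -1); ‖c_1‖ = 4.5826, so q_1 = (0.0000, -0.4364, -0.8729, -0.2182).
q_1·c_2 = 0.0000·4 + (-0.4364)·2 + (-0.8729)·(-3) + (-0.2182)·(-4) = 2.6186.
u_2 = c_2 − 2.6186·q_1 = (4.0000, 3.1429, -0.7143, -3.4286).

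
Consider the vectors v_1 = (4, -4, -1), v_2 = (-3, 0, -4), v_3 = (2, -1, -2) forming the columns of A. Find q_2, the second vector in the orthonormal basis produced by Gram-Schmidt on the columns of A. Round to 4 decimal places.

v_1 = (4, -4, -1); ‖v_1‖ = 5.7446, so q_1 = (0.6963, -0.6963, -0.1741).
q_1·v_2 = 0.6963·(-3) + (-0.6963)·0 + (-0.1741)·(-4) = -1.3926.
u_2 = v_2 + 1.3926·q_1 = (-2.0303, -0.9697, -4.2424).
‖u_2‖ = 4.8021, so q_2 = (-0.4228, -0.2019, -0.8834).

q_2 = (-0.4228, -0.2019, -0.8834)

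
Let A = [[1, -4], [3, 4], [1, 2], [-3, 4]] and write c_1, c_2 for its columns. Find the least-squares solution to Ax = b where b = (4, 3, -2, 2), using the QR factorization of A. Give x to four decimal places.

x = (0.2510, 0.0097)

e_1 = c_1/‖c_1‖ = (1, 3, 1, -3)/4.4721 = (0.2236, 0.6708, 0.2236, -0.6708).
r_{12} = e_1·c_2 = -0.4472.
u_2 = c_2 + 0.4472·e_1 = (-3.9000, 4.3000, 2.1000, 3.7000).
‖u_2‖ = 7.1972, so e_2 = (-0.5419, 0.5975, 0.2918, 0.5141).
Qᵀb = (1.1180, 0.0695).
Back-substitute: x_2 = 0.0695/7.1972 = 0.0097.
x_1 = (1.1180 + 0.4472·0.0097)/4.4721 = 0.2510.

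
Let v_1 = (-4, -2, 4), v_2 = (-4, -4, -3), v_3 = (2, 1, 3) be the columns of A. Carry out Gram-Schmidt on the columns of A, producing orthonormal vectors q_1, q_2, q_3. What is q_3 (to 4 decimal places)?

q_3 = (0.6028, -0.7672, 0.2192)

q_1 = v_1/‖v_1‖ = (-4, -2, 4)/6.0000 = (-0.6667, -0.3333, 0.6667).
r_{12} = q_1·v_2 = 2.0000.
u_2 = v_2 − 2.0000·q_1 = (-2.6667, -3.3333, -4.3333).
‖u_2‖ = 6.0828, so q_2 = (-0.4384, -0.5480, -0.7124).
r_{13} = q_1·v_3 = 0.3333; r_{23} = q_2·v_3 = -3.5620.
u_3 = v_3 − 0.3333·q_1 + 3.5620·q_2 = (0.6607, -0.8408, 0.2402).
‖u_3‖ = 1.0960, so q_3 = (0.6028, -0.7672, 0.2192).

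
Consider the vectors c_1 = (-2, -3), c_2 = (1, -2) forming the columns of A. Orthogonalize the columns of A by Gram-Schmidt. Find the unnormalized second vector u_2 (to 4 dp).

u_2 = (1.6154, -1.0769)

q_1 = c_1/‖c_1‖ = (-2, -3)/3.6056 = (-0.5547, -0.8321).
r_{12} = q_1·c_2 = 1.1094.
u_2 = c_2 − 1.1094·q_1 = (1.6154, -1.0769).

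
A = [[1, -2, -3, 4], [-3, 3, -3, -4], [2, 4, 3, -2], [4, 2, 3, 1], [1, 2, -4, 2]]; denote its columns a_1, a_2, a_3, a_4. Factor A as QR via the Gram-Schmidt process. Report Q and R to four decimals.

a_1 = (1, -3, 2, 4, 1); ‖a_1‖ = 5.5678, so e_1 = (0.1796, -0.5388, 0.3592, 0.7184, 0.1796).
e_1·a_2 = 0.1796·(-2) + (-0.5388)·3 + 0.3592·4 + 0.7184·2 + 0.1796·2 = 1.2572.
u_2 = a_2 − 1.2572·e_1 = (-2.2258, 3.6774, 3.5484, 1.0968, 1.7742).
‖u_2‖ = 5.9514, so e_2 = (-0.3740, 0.6179, 0.5962, 0.1843, 0.2981).
e_1·a_3 = 0.1796·(-3) + (-0.5388)·(-3) + 0.3592·3 + 0.7184·3 + 0.1796·(-4) = 3.5921; e_2·a_3 = (-0.3740)·(-3) + 0.6179·(-3) + 0.5962·3 + 0.1843·3 + 0.2981·(-4) = 0.4174.
u_3 = a_3 − 3.5921·e_1 − 0.4174·e_2 = (-3.4891, -1.3224, 1.4608, 0.3424, -4.7696).
‖u_3‖ = 6.2388, so e_3 = (-0.5593, -0.2120, 0.2342, 0.0549, -0.7645).
e_1·a_4 = 0.1796·4 + (-0.5388)·(-4) + 0.3592·(-2) + 0.7184·1 + 0.1796·2 = 3.2329; e_2·a_4 = (-0.3740)·4 + 0.6179·(-4) + 0.5962·(-2) + 0.1843·1 + 0.2981·2 = -4.3795; e_3·a_4 = (-0.5593)·4 + (-0.2120)·(-4) + 0.2342·(-2) + 0.0549·1 + (-0.7645)·2 = -3.3316.
u_4 = a_4 − 3.2329·e_1 + 4.3795·e_2 + 3.3316·e_3 = (-0.0818, -0.2581, 0.2300, -0.3326, 0.1779).
‖u_4‖ = 0.5182, so e_4 = (-0.1578, -0.4981, 0.4439, -0.6419, 0.3434).

Q = [[0.1796, -0.3740, -0.5593, -0.1578], [-0.5388, 0.6179, -0.2120, -0.4981], [0.3592, 0.5962, 0.2342, 0.4439], [0.7184, 0.1843, 0.0549, -0.6419], [0.1796, 0.2981, -0.7645, 0.3434]], R = [[5.5678, 1.2572, 3.5921, 3.2329], [0.0000, 5.9514, 0.4174, -4.3795], [0.0000, 0.0000, 6.2388, -3.3316], [0.0000, 0.0000, 0.0000, 0.5182]]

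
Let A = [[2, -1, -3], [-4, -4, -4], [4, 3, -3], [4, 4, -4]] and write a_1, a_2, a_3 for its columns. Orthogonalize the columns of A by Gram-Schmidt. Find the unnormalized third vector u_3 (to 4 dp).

a_1 = (2, -4, 4, 4); ‖a_1‖ = 7.2111, so q_1 = (0.2774, -0.5547, 0.5547, 0.5547).
q_1·a_2 = 0.2774·(-1) + (-0.5547)·(-4) + 0.5547·3 + 0.5547·4 = 5.8244.
u_2 = a_2 − 5.8244·q_1 = (-2.6154, -0.7692, -0.2308, 0.7692).
‖u_2‖ = 2.8420, so q_2 = (-0.9203, -0.2707, -0.0812, 0.2707).
q_1·a_3 = 0.2774·(-3) + (-0.5547)·(-4) + 0.5547·(-3) + 0.5547·(-4) = -2.4962; q_2·a_3 = (-0.9203)·(-3) + (-0.2707)·(-4) + (-0.0812)·(-3) + 0.2707·(-4) = 3.0044.
u_3 = a_3 + 2.4962·q_1 − 3.0044·q_2 = (0.4571, -4.5714, -1.3714, -3.4286).

u_3 = (0.4571, -4.5714, -1.3714, -3.4286)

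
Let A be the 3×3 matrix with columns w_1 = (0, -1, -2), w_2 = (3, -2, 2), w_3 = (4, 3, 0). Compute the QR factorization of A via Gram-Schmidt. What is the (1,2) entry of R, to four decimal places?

r_{12} = -0.8944

e_1 = w_1/‖w_1‖ = (0, -1, -2)/2.2361 = (0.0000, -0.4472, -0.8944).
r_{12} = e_1·w_2 = -0.8944.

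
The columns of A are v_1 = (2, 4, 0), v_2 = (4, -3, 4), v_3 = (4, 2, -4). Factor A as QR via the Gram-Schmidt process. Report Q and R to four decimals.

Q = [[0.4472, 0.6940, 0.5643], [0.8944, -0.3470, -0.2821], [0.0000, 0.6309, -0.7759]], R = [[4.4721, -0.8944, 3.5777], [0.0000, 6.3403, -0.4416], [0.0000, 0.0000, 4.7964]]

v_1 = (2, 4, 0); ‖v_1‖ = 4.4721, so q_1 = (0.4472, 0.8944, 0.0000).
q_1·v_2 = 0.4472·4 + 0.8944·(-3) + 0.0000·4 = -0.8944.
u_2 = v_2 + 0.8944·q_1 = (4.4000, -2.2000, 4.0000).
‖u_2‖ = 6.3403, so q_2 = (0.6940, -0.3470, 0.6309).
q_1·v_3 = 0.4472·4 + 0.8944·2 + 0.0000·(-4) = 3.5777; q_2·v_3 = 0.6940·4 + (-0.3470)·2 + 0.6309·(-4) = -0.4416.
u_3 = v_3 − 3.5777·q_1 + 0.4416·q_2 = (2.7065, -1.3532, -3.7214).
‖u_3‖ = 4.7964, so q_3 = (0.5643, -0.2821, -0.7759).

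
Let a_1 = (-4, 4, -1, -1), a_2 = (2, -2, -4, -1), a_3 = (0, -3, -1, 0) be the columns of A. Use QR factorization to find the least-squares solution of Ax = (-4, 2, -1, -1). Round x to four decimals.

x = (0.9361, -0.1333, 0.6630)

q_1 = a_1/‖a_1‖ = (-4, 4, -1, -1)/5.8310 = (-0.6860, 0.6860, -0.1715, -0.1715).
r_{12} = q_1·a_2 = -1.8865.
u_2 = a_2 + 1.8865·q_1 = (0.7059, -0.7059, -4.3235, -1.3235).
‖u_2‖ = 4.6305, so q_2 = (0.1524, -0.1524, -0.9337, -0.2858).
r_{13} = q_1·a_3 = -1.8865; r_{23} = q_2·a_3 = 1.3910.
u_3 = a_3 + 1.8865·q_1 − 1.3910·q_2 = (-1.5062, -1.4938, -0.0247, 0.0741).
‖u_3‖ = 2.1228, so q_3 = (-0.7095, -0.7037, -0.0116, 0.0349).
Qᵀb = (4.4590, 0.3049, 1.4074).
Back-substitute: x_3 = 1.4074/2.1228 = 0.6630.
x_2 = (0.3049 − 1.3910·0.6630)/4.6305 = -0.1333.
x_1 = (4.4590 + 1.8865·(-0.1333) + 1.8865·0.6630)/5.8310 = 0.9361.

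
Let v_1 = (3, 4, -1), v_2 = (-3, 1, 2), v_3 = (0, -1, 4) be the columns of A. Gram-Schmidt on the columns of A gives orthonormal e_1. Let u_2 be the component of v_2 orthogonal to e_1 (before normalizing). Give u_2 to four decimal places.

u_2 = (-2.1923, 2.0769, 1.7308)

v_1 = (3, 4, -1); ‖v_1‖ = 5.0990, so e_1 = (0.5883, 0.7845, -0.1961).
e_1·v_2 = 0.5883·(-3) + 0.7845·1 + (-0.1961)·2 = -1.3728.
u_2 = v_2 + 1.3728·e_1 = (-2.1923, 2.0769, 1.7308).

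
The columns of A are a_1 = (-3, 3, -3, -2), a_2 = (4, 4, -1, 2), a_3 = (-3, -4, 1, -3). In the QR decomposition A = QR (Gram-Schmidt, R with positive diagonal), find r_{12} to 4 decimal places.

a_1 = (-3, 3, -3, -2); ‖a_1‖ = 5.5678, so q_1 = (-0.5388, 0.5388, -0.5388, -0.3592).
r_{12} = q_1·a_2 = -0.1796.

r_{12} = -0.1796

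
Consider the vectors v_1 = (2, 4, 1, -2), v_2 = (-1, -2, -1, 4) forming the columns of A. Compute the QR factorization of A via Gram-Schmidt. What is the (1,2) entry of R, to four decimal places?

q_1 = v_1/‖v_1‖ = (2, 4, 1, -2)/5.0000 = (0.4000, 0.8000, 0.2000, -0.4000).
r_{12} = q_1·v_2 = -3.8000.

r_{12} = -3.8000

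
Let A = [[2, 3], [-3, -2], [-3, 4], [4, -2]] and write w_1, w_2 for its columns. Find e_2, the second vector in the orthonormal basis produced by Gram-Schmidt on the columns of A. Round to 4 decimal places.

e_2 = (0.6113, -0.4703, 0.6019, -0.2069)

w_1 = (2, -3, -3, 4); ‖w_1‖ = 6.1644, so e_1 = (0.3244, -0.4867, -0.4867, 0.6489).
e_1·w_2 = 0.3244·3 + (-0.4867)·(-2) + (-0.4867)·4 + 0.6489·(-2) = -1.2978.
u_2 = w_2 + 1.2978·e_1 = (3.4211, -2.6316, 3.3684, -1.1579).
‖u_2‖ = 5.5961, so e_2 = (0.6113, -0.4703, 0.6019, -0.2069).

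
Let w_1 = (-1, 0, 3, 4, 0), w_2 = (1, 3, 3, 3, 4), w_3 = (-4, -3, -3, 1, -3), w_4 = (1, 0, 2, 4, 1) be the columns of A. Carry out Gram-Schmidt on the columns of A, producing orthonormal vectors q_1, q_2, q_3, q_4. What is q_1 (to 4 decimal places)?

q_1 = w_1/‖w_1‖ = (-1, 0, 3, 4, 0)/5.0990 = (-0.1961, 0.0000, 0.5883, 0.7845, 0.0000).

q_1 = (-0.1961, 0.0000, 0.5883, 0.7845, 0.0000)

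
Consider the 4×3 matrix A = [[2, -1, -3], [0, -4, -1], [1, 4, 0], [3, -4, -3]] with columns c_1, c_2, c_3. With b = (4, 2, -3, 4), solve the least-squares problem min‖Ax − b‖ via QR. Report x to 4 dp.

c_1 = (2, 0, 1, 3); ‖c_1‖ = 3.7417, so e_1 = (0.5345, 0.0000, 0.2673, 0.8018).
e_1·c_2 = 0.5345·(-1) + 0.0000·(-4) + 0.2673·4 + 0.8018·(-4) = -2.6726.
u_2 = c_2 + 2.6726·e_1 = (0.4286, -4.0000, 4.7143, -1.8571).
‖u_2‖ = 6.4697, so e_2 = (0.0662, -0.6183, 0.7287, -0.2871).
e_1·c_3 = 0.5345·(-3) + 0.0000·(-1) + 0.2673·0 + 0.8018·(-3) = -4.0089; e_2·c_3 = 0.0662·(-3) + (-0.6183)·(-1) + 0.7287·0 + (-0.2871)·(-3) = 1.2807.
u_3 = c_3 + 4.0089·e_1 − 1.2807·e_2 = (-0.9420, -0.2082, 0.1382, 0.5819).
‖u_3‖ = 1.1351, so e_3 = (-0.8299, -0.1834, 0.1218, 0.5127).
Qᵀb = (4.5434, -4.3058, -2.0010).
Back-substitute: x_3 = -2.0010/1.1351 = -1.7629.
x_2 = (-4.3058 − 1.2807·(-1.7629))/6.4697 = -0.3166.
x_1 = (4.5434 + 2.6726·(-0.3166) + 4.0089·(-1.7629))/3.7417 = -0.9007.

x = (-0.9007, -0.3166, -1.7629)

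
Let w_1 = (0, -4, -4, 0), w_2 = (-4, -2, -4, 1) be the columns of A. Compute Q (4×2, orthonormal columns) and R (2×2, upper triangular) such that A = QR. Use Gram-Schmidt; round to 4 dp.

w_1 = (0, -4, -4, 0); ‖w_1‖ = 5.6569, so e_1 = (0.0000, -0.7071, -0.7071, 0.0000).
e_1·w_2 = 0.0000·(-4) + (-0.7071)·(-2) + (-0.7071)·(-4) + 0.0000·1 = 4.2426.
u_2 = w_2 − 4.2426·e_1 = (-4.0000, 1.0000, -1.0000, 1.0000).
‖u_2‖ = 4.3589, so e_2 = (-0.9177, 0.2294, -0.2294, 0.2294).

Q = [[0.0000, -0.9177], [-0.7071, 0.2294], [-0.7071, -0.2294], [0.0000, 0.2294]], R = [[5.6569, 4.2426], [0.0000, 4.3589]]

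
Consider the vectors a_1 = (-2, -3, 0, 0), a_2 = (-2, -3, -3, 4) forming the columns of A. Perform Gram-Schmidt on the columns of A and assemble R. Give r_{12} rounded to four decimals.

a_1 = (-2, -3, 0, 0); ‖a_1‖ = 3.6056, so q_1 = (-0.5547, -0.8321, 0.0000, 0.0000).
r_{12} = q_1·a_2 = 3.6056.

r_{12} = 3.6056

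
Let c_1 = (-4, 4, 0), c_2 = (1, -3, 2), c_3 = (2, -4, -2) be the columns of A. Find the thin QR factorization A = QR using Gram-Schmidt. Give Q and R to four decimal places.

Q = [[-0.7071, -0.4082, -0.5774], [0.7071, -0.4082, -0.5774], [0.0000, 0.8165, -0.5774]], R = [[5.6569, -2.8284, -4.2426], [0.0000, 2.4495, -0.8165], [0.0000, 0.0000, 2.3094]]

c_1 = (-4, 4, 0); ‖c_1‖ = 5.6569, so e_1 = (-0.7071, 0.7071, 0.0000).
e_1·c_2 = (-0.7071)·1 + 0.7071·(-3) + 0.0000·2 = -2.8284.
u_2 = c_2 + 2.8284·e_1 = (-1.0000, -1.0000, 2.0000).
‖u_2‖ = 2.4495, so e_2 = (-0.4082, -0.4082, 0.8165).
e_1·c_3 = (-0.7071)·2 + 0.7071·(-4) + 0.0000·(-2) = -4.2426; e_2·c_3 = (-0.4082)·2 + (-0.4082)·(-4) + 0.8165·(-2) = -0.8165.
u_3 = c_3 + 4.2426·e_1 + 0.8165·e_2 = (-1.3333, -1.3333, -1.3333).
‖u_3‖ = 2.3094, so e_3 = (-0.5774, -0.5774, -0.5774).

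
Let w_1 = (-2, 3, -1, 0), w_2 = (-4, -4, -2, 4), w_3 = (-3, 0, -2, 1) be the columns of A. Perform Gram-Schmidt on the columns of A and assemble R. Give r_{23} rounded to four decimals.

e_1 = w_1/‖w_1‖ = (-2, 3, -1, 0)/3.7417 = (-0.5345, 0.8018, -0.2673, 0.0000).
r_{12} = e_1·w_2 = -0.5345.
u_2 = w_2 + 0.5345·e_1 = (-4.2857, -3.5714, -2.1429, 4.0000).
‖u_2‖ = 7.1913, so e_2 = (-0.5960, -0.4966, -0.2980, 0.5562).
r_{23} = e_2·w_3 = 2.9401.

r_{23} = 2.9401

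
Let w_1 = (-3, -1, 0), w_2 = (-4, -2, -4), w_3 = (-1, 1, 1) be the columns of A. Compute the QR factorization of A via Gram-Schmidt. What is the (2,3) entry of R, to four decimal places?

r_{23} = -1.1853

e_1 = w_1/‖w_1‖ = (-3, -1, 0)/3.1623 = (-0.9487, -0.3162, 0.0000).
r_{12} = e_1·w_2 = 4.4272.
u_2 = w_2 − 4.4272·e_1 = (0.2000, -0.6000, -4.0000).
‖u_2‖ = 4.0497, so e_2 = (0.0494, -0.1482, -0.9877).
r_{23} = e_2·w_3 = -1.1853.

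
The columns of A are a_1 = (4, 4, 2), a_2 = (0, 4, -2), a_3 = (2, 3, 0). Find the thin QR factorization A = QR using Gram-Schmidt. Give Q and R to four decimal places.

Q = [[0.6667, -0.3333, 0.6667], [0.6667, 0.6667, -0.3333], [0.3333, -0.6667, -0.6667]], R = [[6.0000, 2.0000, 3.3333], [0.0000, 4.0000, 1.3333], [0.0000, 0.0000, 0.3333]]

q_1 = a_1/‖a_1‖ = (4, 4, 2)/6.0000 = (0.6667, 0.6667, 0.3333).
r_{12} = q_1·a_2 = 2.0000.
u_2 = a_2 − 2.0000·q_1 = (-1.3333, 2.6667, -2.6667).
‖u_2‖ = 4.0000, so q_2 = (-0.3333, 0.6667, -0.6667).
r_{13} = q_1·a_3 = 3.3333; r_{23} = q_2·a_3 = 1.3333.
u_3 = a_3 − 3.3333·q_1 − 1.3333·q_2 = (0.2222, -0.1111, -0.2222).
‖u_3‖ = 0.3333, so q_3 = (0.6667, -0.3333, -0.6667).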